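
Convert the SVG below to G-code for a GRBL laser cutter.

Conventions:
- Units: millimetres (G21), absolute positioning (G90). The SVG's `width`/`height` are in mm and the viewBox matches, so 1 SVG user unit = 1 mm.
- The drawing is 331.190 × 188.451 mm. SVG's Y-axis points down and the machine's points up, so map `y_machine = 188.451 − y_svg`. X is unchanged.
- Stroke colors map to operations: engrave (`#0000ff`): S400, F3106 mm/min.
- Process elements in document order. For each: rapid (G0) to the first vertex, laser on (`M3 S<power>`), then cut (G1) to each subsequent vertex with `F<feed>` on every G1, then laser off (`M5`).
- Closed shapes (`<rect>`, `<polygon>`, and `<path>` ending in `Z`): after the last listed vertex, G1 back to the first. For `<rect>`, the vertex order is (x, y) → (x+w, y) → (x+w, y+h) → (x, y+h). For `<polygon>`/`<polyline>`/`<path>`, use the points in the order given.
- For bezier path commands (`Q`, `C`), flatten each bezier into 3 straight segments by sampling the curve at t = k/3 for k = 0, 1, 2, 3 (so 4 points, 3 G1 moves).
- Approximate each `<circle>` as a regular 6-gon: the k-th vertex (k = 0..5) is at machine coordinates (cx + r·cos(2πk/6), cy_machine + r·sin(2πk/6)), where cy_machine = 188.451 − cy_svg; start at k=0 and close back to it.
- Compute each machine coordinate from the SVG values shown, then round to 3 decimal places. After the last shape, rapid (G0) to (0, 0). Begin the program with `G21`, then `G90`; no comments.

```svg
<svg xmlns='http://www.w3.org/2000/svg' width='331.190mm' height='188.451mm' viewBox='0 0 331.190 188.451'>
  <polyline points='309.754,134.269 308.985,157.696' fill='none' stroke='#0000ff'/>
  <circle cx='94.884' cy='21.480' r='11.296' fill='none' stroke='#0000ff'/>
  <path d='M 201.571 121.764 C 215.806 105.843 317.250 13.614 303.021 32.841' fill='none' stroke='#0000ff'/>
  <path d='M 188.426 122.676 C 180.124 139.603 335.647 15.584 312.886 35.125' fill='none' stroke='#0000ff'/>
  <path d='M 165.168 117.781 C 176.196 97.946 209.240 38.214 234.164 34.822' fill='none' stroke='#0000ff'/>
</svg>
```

1 u = 1 mm; y_m = 188.451 − y.

[1] `<polyline>` line segment, #0000ff→engrave S400 F3106: (309.754,54.182) → (308.985,30.755)

[2] `<circle>` circle, #0000ff→engrave S400 F3106: (106.180,166.971) → (100.532,176.754) → (89.236,176.754) → (83.588,166.971) → (89.236,157.188) → (100.532,157.188) → (106.180,166.971) (closed)

[3] `<path>` cubic bezier, #0000ff→engrave S400 F3106: (201.571,66.687) → (237.362,101.090) → (286.206,144.639) → (303.021,155.610)

[4] `<path>` cubic bezier, #0000ff→engrave S400 F3106: (188.426,65.775) → (222.062,85.293) → (288.890,135.551) → (312.886,153.326)

[5] `<path>` cubic bezier, #0000ff→engrave S400 F3106: (165.168,70.670) → (182.419,100.240) → (207.649,135.021) → (234.164,153.629)

G21
G90
G0 X309.754 Y54.182
M3 S400
G1 X308.985 Y30.755 F3106
M5
G0 X106.180 Y166.971
M3 S400
G1 X100.532 Y176.754 F3106
G1 X89.236 Y176.754 F3106
G1 X83.588 Y166.971 F3106
G1 X89.236 Y157.188 F3106
G1 X100.532 Y157.188 F3106
G1 X106.180 Y166.971 F3106
M5
G0 X201.571 Y66.687
M3 S400
G1 X237.362 Y101.090 F3106
G1 X286.206 Y144.639 F3106
G1 X303.021 Y155.610 F3106
M5
G0 X188.426 Y65.775
M3 S400
G1 X222.062 Y85.293 F3106
G1 X288.890 Y135.551 F3106
G1 X312.886 Y153.326 F3106
M5
G0 X165.168 Y70.670
M3 S400
G1 X182.419 Y100.240 F3106
G1 X207.649 Y135.021 F3106
G1 X234.164 Y153.629 F3106
M5
G0 X0.000 Y0.000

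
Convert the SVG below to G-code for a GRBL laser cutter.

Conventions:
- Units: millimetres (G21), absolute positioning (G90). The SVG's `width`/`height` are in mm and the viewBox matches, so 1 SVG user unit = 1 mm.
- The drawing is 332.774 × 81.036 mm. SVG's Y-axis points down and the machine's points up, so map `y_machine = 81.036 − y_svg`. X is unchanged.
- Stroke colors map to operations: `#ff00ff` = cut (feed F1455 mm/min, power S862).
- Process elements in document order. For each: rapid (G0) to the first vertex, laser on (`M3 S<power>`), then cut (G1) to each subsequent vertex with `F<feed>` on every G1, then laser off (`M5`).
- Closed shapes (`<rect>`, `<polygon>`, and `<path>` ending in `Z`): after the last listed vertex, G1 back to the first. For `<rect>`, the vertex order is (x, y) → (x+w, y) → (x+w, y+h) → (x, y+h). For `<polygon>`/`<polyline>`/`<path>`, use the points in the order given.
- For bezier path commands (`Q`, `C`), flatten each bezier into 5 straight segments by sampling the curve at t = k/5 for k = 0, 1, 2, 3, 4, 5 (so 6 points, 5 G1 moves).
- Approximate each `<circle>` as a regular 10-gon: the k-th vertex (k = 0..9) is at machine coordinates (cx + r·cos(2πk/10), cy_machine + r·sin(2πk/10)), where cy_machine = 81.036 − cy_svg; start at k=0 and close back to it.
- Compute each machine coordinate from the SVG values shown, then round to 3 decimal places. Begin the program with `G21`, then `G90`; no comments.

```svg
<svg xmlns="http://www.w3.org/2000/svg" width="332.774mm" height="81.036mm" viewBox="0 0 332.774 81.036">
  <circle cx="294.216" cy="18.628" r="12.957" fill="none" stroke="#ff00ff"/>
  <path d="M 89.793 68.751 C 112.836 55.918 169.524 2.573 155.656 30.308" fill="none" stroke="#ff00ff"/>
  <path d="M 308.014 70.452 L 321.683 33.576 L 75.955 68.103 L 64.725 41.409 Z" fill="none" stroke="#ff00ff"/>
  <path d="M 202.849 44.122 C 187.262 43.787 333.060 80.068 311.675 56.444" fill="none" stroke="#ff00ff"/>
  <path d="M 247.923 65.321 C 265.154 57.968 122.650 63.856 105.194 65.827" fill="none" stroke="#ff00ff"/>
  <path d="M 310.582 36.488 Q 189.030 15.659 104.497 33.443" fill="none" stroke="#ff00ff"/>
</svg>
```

1 u = 1 mm; y_m = 81.036 − y.

[1] `<circle>` circle, #ff00ff→cut S862 F1455: (307.173,62.408) → (304.698,70.024) → (298.220,74.731) → (290.212,74.731) → (283.734,70.024) → (281.259,62.408) → (283.734,54.792) → (290.212,50.085) → (298.220,50.085) → (304.698,54.792) → (307.173,62.408) (closed)

[2] `<path>` cubic bezier, #ff00ff→cut S862 F1455: (89.793,12.285) → (106.823,23.874) → (126.925,39.348) → (145.100,52.873) → (156.344,58.612) → (155.656,50.728)

[3] `<path>` closed polygon, #ff00ff→cut S862 F1455: (308.014,10.584) → (321.683,47.460) → (75.955,12.933) → (64.725,39.627) → (308.014,10.584) (closed)

[4] `<path>` cubic bezier, #ff00ff→cut S862 F1455: (202.849,36.914) → (210.234,33.493) → (240.581,25.918) → (278.118,18.820) → (307.073,16.834) → (311.675,24.592)

[5] `<path>` cubic bezier, #ff00ff→cut S862 F1455: (247.923,15.715) → (241.372,18.675) → (210.154,19.281) → (167.938,18.356) → (128.395,16.724) → (105.194,15.209)

[6] `<path>` quadratic bezier, #ff00ff→cut S862 F1455: (310.582,44.548) → (263.442,51.335) → (219.263,55.033) → (178.046,55.642) → (139.791,53.162) → (104.497,47.593)

G21
G90
G0 X307.173 Y62.408
M3 S862
G1 X304.698 Y70.024 F1455
G1 X298.220 Y74.731 F1455
G1 X290.212 Y74.731 F1455
G1 X283.734 Y70.024 F1455
G1 X281.259 Y62.408 F1455
G1 X283.734 Y54.792 F1455
G1 X290.212 Y50.085 F1455
G1 X298.220 Y50.085 F1455
G1 X304.698 Y54.792 F1455
G1 X307.173 Y62.408 F1455
M5
G0 X89.793 Y12.285
M3 S862
G1 X106.823 Y23.874 F1455
G1 X126.925 Y39.348 F1455
G1 X145.100 Y52.873 F1455
G1 X156.344 Y58.612 F1455
G1 X155.656 Y50.728 F1455
M5
G0 X308.014 Y10.584
M3 S862
G1 X321.683 Y47.460 F1455
G1 X75.955 Y12.933 F1455
G1 X64.725 Y39.627 F1455
G1 X308.014 Y10.584 F1455
M5
G0 X202.849 Y36.914
M3 S862
G1 X210.234 Y33.493 F1455
G1 X240.581 Y25.918 F1455
G1 X278.118 Y18.820 F1455
G1 X307.073 Y16.834 F1455
G1 X311.675 Y24.592 F1455
M5
G0 X247.923 Y15.715
M3 S862
G1 X241.372 Y18.675 F1455
G1 X210.154 Y19.281 F1455
G1 X167.938 Y18.356 F1455
G1 X128.395 Y16.724 F1455
G1 X105.194 Y15.209 F1455
M5
G0 X310.582 Y44.548
M3 S862
G1 X263.442 Y51.335 F1455
G1 X219.263 Y55.033 F1455
G1 X178.046 Y55.642 F1455
G1 X139.791 Y53.162 F1455
G1 X104.497 Y47.593 F1455
M5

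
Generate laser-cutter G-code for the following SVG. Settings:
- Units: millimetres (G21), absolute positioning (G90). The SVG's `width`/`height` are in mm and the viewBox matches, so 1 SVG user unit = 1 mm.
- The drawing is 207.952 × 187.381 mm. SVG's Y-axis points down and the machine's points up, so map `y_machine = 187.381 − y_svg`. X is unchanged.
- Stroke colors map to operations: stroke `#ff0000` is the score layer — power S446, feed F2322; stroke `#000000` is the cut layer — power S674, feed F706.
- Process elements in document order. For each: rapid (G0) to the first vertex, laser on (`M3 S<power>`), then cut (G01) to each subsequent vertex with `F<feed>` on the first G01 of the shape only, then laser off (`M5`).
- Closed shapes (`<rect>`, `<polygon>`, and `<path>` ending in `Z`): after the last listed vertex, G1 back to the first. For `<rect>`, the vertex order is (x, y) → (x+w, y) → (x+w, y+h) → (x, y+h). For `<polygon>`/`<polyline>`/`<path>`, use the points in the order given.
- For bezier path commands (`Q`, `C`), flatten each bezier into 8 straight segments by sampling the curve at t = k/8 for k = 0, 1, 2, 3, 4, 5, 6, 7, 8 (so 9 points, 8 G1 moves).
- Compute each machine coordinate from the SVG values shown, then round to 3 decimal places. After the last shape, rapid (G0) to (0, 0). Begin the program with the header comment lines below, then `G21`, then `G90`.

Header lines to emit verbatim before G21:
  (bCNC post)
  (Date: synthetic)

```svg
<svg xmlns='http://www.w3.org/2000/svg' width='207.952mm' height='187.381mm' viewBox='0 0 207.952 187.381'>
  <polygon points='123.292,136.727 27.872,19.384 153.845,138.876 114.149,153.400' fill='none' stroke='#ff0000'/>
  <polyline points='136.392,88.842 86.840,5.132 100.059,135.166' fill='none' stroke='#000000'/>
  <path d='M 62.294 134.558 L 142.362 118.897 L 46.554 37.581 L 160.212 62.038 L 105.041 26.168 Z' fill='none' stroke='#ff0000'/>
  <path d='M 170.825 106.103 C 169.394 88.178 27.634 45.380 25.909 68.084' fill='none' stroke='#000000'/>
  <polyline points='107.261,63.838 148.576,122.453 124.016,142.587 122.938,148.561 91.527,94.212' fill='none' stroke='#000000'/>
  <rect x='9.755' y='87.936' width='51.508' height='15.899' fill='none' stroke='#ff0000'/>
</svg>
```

(bCNC post)
(Date: synthetic)
G21
G90
G0 X123.292 Y50.654
M3 S446
G01 X27.872 Y167.997 F2322
G01 X153.845 Y48.505
G01 X114.149 Y33.981
G01 X123.292 Y50.654
M5
G0 X136.392 Y98.539
M3 S674
G01 X86.840 Y182.249 F706
G01 X100.059 Y52.215
M5
G0 X62.294 Y52.823
M3 S446
G01 X142.362 Y68.484 F2322
G01 X46.554 Y149.800
G01 X160.212 Y125.343
G01 X105.041 Y161.213
G01 X62.294 Y52.823
M5
G0 X170.825 Y81.278
M3 S674
G01 X164.258 Y88.989 F706
G01 X147.821 Y97.973
G01 X124.799 Y107.171
G01 X98.477 Y115.523
G01 X72.142 Y121.971
G01 X49.079 Y125.455
G01 X32.572 Y124.917
G01 X25.909 Y119.297
M5
G0 X107.261 Y123.543
M3 S674
G01 X148.576 Y64.928 F706
G01 X124.016 Y44.794
G01 X122.938 Y38.820
G01 X91.527 Y93.169
M5
G0 X9.755 Y99.445
M3 S446
G01 X61.263 Y99.445 F2322
G01 X61.263 Y83.546
G01 X9.755 Y83.546
G01 X9.755 Y99.445
M5
G0 X0.000 Y0.000

viewBox `0 0 207.952 187.381` with mm width/height → 1 unit = 1 mm. Flip: y_m = 187.381 − y_svg.

**Shape 1** — `<polygon>` closed polygon, stroke `#ff0000` → score (S446, F2322). Machine vertices: (123.292,50.654) → (27.872,167.997) → (153.845,48.505) → (114.149,33.981) → (123.292,50.654). Closed: final G1 returns to the first vertex.

**Shape 2** — `<polyline>` open polyline, stroke `#000000` → cut (S674, F706). Machine vertices: (136.392,98.539) → (86.840,182.249) → (100.059,52.215). Open path.

**Shape 3** — `<path>` closed polygon, stroke `#ff0000` → score (S446, F2322). Machine vertices: (62.294,52.823) → (142.362,68.484) → (46.554,149.800) → (160.212,125.343) → (105.041,161.213) → (62.294,52.823). Closed: final G1 returns to the first vertex.

**Shape 4** — `<path>` cubic bezier, stroke `#000000` → cut (S674, F706). Control points (SVG): P0=(170.825,106.103), P1=(169.394,88.178), P2=(27.634,45.380), P3=(25.909,68.084); sampled at t=k/8. Machine vertices: (170.825,81.278) → (164.258,88.989) → (147.821,97.973) → (124.799,107.171) → (98.477,115.523) → (72.142,121.971) → (49.079,125.455) → (32.572,124.917) → (25.909,119.297). Open path.

**Shape 5** — `<polyline>` open polyline, stroke `#000000` → cut (S674, F706). Machine vertices: (107.261,123.543) → (148.576,64.928) → (124.016,44.794) → (122.938,38.820) → (91.527,93.169). Open path.

**Shape 6** — `<rect>` rectangle, stroke `#ff0000` → score (S446, F2322). Machine vertices: (9.755,99.445) → (61.263,99.445) → (61.263,83.546) → (9.755,83.546) → (9.755,99.445). Closed: final G1 returns to the first vertex.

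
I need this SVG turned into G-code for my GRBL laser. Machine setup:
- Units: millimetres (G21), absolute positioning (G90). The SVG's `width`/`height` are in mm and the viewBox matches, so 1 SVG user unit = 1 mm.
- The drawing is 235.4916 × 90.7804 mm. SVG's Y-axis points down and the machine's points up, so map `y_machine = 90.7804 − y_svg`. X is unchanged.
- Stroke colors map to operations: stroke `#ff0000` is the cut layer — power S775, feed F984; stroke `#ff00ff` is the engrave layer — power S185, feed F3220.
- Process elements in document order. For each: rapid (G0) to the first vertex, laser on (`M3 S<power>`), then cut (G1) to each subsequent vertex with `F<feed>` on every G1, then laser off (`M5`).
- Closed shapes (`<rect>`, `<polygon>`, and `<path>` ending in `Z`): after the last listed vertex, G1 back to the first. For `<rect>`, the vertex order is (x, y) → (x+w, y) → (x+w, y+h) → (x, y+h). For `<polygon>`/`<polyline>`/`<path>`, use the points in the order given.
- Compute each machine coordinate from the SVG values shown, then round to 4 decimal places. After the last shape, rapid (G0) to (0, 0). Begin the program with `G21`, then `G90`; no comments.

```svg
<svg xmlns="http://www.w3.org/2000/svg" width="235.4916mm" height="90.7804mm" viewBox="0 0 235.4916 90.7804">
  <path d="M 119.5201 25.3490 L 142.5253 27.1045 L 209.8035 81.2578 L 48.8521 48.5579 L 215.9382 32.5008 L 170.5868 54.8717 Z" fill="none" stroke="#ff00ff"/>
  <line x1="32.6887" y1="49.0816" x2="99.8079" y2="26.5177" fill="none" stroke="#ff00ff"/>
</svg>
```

G21
G90
G0 X119.5201 Y65.4314
M3 S185
G1 X142.5253 Y63.6759 F3220
G1 X209.8035 Y9.5226 F3220
G1 X48.8521 Y42.2225 F3220
G1 X215.9382 Y58.2796 F3220
G1 X170.5868 Y35.9087 F3220
G1 X119.5201 Y65.4314 F3220
M5
G0 X32.6887 Y41.6988
M3 S185
G1 X99.8079 Y64.2627 F3220
M5
G0 X0.0000 Y0.0000

1 u = 1 mm; y_m = 90.7804 − y.

[1] `<path>` closed polygon, #ff00ff→engrave S185 F3220: (119.5201,65.4314) → (142.5253,63.6759) → (209.8035,9.5226) → (48.8521,42.2225) → (215.9382,58.2796) → (170.5868,35.9087) → (119.5201,65.4314) (closed)

[2] `<line>` line segment, #ff00ff→engrave S185 F3220: (32.6887,41.6988) → (99.8079,64.2627)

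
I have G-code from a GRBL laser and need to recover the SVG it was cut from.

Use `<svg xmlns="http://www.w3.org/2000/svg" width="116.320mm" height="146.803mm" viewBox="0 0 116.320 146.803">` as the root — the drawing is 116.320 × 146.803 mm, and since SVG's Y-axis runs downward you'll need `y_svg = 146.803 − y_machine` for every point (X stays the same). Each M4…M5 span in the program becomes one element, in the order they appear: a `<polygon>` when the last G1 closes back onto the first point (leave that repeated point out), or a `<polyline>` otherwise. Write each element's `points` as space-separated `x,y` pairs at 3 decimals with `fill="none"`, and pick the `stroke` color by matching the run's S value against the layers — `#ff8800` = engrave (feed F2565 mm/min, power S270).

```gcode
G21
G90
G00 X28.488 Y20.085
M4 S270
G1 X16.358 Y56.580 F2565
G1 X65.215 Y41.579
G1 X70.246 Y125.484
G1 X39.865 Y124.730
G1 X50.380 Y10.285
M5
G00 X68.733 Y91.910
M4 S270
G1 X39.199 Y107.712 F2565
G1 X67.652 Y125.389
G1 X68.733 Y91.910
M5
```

y_svg = 146.803 − y_m. Every run uses S270, so all elements get stroke `#ff8800` (engrave).

[1] open run; points: 28.488,126.718 16.358,90.223 65.215,105.224 70.246,21.319 39.865,22.073 50.380,136.518

[2] closed run; points: 68.733,54.893 39.199,39.091 67.652,21.414

<svg xmlns="http://www.w3.org/2000/svg" width="116.320mm" height="146.803mm" viewBox="0 0 116.320 146.803">
  <polyline points="28.488,126.718 16.358,90.223 65.215,105.224 70.246,21.319 39.865,22.073 50.380,136.518" fill="none" stroke="#ff8800"/>
  <polygon points="68.733,54.893 39.199,39.091 67.652,21.414" fill="none" stroke="#ff8800"/>
</svg>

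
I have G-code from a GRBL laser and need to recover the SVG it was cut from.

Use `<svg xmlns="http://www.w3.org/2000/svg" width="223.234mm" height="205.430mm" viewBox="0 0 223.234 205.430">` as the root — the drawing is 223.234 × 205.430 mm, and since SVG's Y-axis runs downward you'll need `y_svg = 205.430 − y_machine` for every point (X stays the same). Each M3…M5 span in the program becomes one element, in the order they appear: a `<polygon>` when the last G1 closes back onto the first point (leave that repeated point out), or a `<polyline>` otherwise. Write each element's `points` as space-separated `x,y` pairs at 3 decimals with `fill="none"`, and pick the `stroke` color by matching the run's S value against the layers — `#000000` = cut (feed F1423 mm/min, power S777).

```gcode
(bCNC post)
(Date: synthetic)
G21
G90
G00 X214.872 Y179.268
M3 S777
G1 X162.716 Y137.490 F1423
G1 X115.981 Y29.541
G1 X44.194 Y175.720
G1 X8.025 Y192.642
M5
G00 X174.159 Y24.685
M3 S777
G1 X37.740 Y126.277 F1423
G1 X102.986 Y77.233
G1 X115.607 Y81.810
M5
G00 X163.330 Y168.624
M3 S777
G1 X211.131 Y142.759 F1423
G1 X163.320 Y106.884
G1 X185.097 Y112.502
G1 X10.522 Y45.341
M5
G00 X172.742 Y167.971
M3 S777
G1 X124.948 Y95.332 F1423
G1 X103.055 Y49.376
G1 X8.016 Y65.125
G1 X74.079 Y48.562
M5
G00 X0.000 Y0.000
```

<svg xmlns="http://www.w3.org/2000/svg" width="223.234mm" height="205.430mm" viewBox="0 0 223.234 205.430">
  <polyline points="214.872,26.162 162.716,67.940 115.981,175.889 44.194,29.710 8.025,12.788" fill="none" stroke="#000000"/>
  <polyline points="174.159,180.745 37.740,79.153 102.986,128.197 115.607,123.620" fill="none" stroke="#000000"/>
  <polyline points="163.330,36.806 211.131,62.671 163.320,98.546 185.097,92.928 10.522,160.089" fill="none" stroke="#000000"/>
  <polyline points="172.742,37.459 124.948,110.098 103.055,156.054 8.016,140.305 74.079,156.868" fill="none" stroke="#000000"/>
</svg>

Machine Y-up, SVG Y-down with viewBox height 205.430, so y_svg = 205.430 − y_machine; X carries over. Every run uses S777, so all elements get stroke `#000000` (cut).

Run 1: The run is open, so emit a `<polyline>` with points (Y-flipped): 214.872,26.162 162.716,67.940 115.981,175.889 44.194,29.710 8.025,12.788.

Run 2: The run is open, so emit a `<polyline>` with points (Y-flipped): 174.159,180.745 37.740,79.153 102.986,128.197 115.607,123.620.

Run 3: The run is open, so emit a `<polyline>` with points (Y-flipped): 163.330,36.806 211.131,62.671 163.320,98.546 185.097,92.928 10.522,160.089.

Run 4: The run is open, so emit a `<polyline>` with points (Y-flipped): 172.742,37.459 124.948,110.098 103.055,156.054 8.016,140.305 74.079,156.868.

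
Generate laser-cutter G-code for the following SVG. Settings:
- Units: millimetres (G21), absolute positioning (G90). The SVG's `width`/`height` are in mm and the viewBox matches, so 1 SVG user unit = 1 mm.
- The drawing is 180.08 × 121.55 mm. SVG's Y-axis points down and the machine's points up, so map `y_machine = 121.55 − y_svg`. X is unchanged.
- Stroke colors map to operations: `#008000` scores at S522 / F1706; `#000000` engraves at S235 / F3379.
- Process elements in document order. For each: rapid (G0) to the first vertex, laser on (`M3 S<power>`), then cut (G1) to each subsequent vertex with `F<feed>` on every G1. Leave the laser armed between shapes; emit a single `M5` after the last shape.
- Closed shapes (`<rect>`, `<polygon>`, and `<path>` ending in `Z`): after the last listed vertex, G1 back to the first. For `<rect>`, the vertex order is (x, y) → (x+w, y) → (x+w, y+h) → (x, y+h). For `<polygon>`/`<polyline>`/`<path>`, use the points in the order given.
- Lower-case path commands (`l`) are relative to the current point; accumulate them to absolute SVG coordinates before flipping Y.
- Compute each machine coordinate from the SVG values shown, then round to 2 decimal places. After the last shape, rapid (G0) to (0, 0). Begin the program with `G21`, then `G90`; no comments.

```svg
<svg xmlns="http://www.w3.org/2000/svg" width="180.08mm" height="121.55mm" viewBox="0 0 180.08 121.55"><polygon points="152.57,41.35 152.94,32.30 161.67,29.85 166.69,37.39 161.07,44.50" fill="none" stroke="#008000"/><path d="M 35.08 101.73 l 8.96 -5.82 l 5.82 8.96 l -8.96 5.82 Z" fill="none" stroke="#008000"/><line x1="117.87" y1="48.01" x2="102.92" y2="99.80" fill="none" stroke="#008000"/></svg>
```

G21
G90
G0 X152.57 Y80.20
M3 S522
G1 X152.94 Y89.25 F1706
G1 X161.67 Y91.70 F1706
G1 X166.69 Y84.16 F1706
G1 X161.07 Y77.05 F1706
G1 X152.57 Y80.20 F1706
G0 X35.08 Y19.82
M3 S522
G1 X44.04 Y25.64 F1706
G1 X49.86 Y16.68 F1706
G1 X40.90 Y10.86 F1706
G1 X35.08 Y19.82 F1706
G0 X117.87 Y73.54
M3 S522
G1 X102.92 Y21.75 F1706
M5
G0 X0.00 Y0.00

1 u = 1 mm; y_m = 121.55 − y.

[1] `<polygon>` regular polygon, #008000→score S522 F1706: (152.57,80.20) → (152.94,89.25) → (161.67,91.70) → (166.69,84.16) → (161.07,77.05) → (152.57,80.20) (closed)

[2] `<path>` regular polygon, #008000→score S522 F1706: (35.08,19.82) → (44.04,25.64) → (49.86,16.68) → (40.90,10.86) → (35.08,19.82) (closed)

[3] `<line>` line segment, #008000→score S522 F1706: (117.87,73.54) → (102.92,21.75)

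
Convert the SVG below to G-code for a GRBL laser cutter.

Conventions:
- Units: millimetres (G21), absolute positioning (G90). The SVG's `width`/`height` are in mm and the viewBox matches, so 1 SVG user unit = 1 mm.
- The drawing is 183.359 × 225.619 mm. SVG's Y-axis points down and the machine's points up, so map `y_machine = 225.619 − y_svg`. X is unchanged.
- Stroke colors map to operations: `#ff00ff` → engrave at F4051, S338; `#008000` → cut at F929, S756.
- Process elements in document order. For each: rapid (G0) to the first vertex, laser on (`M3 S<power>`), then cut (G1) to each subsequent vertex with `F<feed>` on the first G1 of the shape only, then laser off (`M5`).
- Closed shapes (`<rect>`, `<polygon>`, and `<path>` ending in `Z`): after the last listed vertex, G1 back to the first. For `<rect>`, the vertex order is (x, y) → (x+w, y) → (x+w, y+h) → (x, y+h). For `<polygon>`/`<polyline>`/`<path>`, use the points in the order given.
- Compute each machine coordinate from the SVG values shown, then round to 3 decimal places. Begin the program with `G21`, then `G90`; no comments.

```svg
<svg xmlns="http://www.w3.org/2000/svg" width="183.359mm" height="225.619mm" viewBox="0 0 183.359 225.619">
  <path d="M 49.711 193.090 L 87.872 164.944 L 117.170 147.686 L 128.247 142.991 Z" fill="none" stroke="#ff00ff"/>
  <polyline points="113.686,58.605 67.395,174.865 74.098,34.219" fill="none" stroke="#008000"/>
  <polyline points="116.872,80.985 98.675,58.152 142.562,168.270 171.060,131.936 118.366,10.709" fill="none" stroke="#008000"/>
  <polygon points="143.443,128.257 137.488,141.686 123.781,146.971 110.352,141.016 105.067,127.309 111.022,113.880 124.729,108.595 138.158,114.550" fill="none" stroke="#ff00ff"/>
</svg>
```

1 u = 1 mm; y_m = 225.619 − y.

[1] `<path>` closed polygon, #ff00ff→engrave S338 F4051: (49.711,32.529) → (87.872,60.675) → (117.170,77.933) → (128.247,82.628) → (49.711,32.529) (closed)

[2] `<polyline>` open polyline, #008000→cut S756 F929: (113.686,167.014) → (67.395,50.754) → (74.098,191.400)

[3] `<polyline>` open polyline, #008000→cut S756 F929: (116.872,144.634) → (98.675,167.467) → (142.562,57.349) → (171.060,93.683) → (118.366,214.910)

[4] `<polygon>` regular polygon, #ff00ff→engrave S338 F4051: (143.443,97.362) → (137.488,83.933) → (123.781,78.648) → (110.352,84.603) → (105.067,98.310) → (111.022,111.739) → (124.729,117.024) → (138.158,111.069) → (143.443,97.362) (closed)

G21
G90
G0 X49.711 Y32.529
M3 S338
G1 X87.872 Y60.675 F4051
G1 X117.170 Y77.933
G1 X128.247 Y82.628
G1 X49.711 Y32.529
M5
G0 X113.686 Y167.014
M3 S756
G1 X67.395 Y50.754 F929
G1 X74.098 Y191.400
M5
G0 X116.872 Y144.634
M3 S756
G1 X98.675 Y167.467 F929
G1 X142.562 Y57.349
G1 X171.060 Y93.683
G1 X118.366 Y214.910
M5
G0 X143.443 Y97.362
M3 S338
G1 X137.488 Y83.933 F4051
G1 X123.781 Y78.648
G1 X110.352 Y84.603
G1 X105.067 Y98.310
G1 X111.022 Y111.739
G1 X124.729 Y117.024
G1 X138.158 Y111.069
G1 X143.443 Y97.362
M5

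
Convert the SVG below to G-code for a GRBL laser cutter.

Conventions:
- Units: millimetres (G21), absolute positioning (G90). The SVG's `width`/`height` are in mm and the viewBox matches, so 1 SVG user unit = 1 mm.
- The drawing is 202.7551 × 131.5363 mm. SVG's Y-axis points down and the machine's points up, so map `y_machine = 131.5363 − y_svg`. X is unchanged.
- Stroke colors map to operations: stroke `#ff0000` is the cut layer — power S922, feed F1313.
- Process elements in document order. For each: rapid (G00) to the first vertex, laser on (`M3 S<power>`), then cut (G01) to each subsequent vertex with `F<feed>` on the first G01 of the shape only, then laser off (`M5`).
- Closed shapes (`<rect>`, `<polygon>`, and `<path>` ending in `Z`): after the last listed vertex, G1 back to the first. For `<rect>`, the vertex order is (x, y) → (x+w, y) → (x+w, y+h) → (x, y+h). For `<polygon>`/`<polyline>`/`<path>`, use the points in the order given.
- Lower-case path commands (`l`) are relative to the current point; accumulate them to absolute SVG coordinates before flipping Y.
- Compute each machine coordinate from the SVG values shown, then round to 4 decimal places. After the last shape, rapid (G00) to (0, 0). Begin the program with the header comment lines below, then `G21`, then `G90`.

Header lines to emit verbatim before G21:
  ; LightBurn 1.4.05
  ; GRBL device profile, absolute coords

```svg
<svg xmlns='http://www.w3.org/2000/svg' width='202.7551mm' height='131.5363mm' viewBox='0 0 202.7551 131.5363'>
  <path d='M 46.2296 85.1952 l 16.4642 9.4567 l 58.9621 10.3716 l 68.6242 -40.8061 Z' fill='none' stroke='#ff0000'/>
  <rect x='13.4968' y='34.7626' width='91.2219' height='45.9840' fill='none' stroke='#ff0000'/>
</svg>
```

1 u = 1 mm; y_m = 131.5363 − y.

[1] `<path>` closed polygon, #ff0000→cut S922 F1313: (46.2296,46.3411) → (62.6938,36.8844) → (121.6559,26.5128) → (190.2801,67.3189) → (46.2296,46.3411) (closed)

[2] `<rect>` rectangle, #ff0000→cut S922 F1313: (13.4968,96.7737) → (104.7187,96.7737) → (104.7187,50.7897) → (13.4968,50.7897) → (13.4968,96.7737) (closed)

; LightBurn 1.4.05
; GRBL device profile, absolute coords
G21
G90
G00 X46.2296 Y46.3411
M3 S922
G01 X62.6938 Y36.8844 F1313
G01 X121.6559 Y26.5128
G01 X190.2801 Y67.3189
G01 X46.2296 Y46.3411
M5
G00 X13.4968 Y96.7737
M3 S922
G01 X104.7187 Y96.7737 F1313
G01 X104.7187 Y50.7897
G01 X13.4968 Y50.7897
G01 X13.4968 Y96.7737
M5
G00 X0.0000 Y0.0000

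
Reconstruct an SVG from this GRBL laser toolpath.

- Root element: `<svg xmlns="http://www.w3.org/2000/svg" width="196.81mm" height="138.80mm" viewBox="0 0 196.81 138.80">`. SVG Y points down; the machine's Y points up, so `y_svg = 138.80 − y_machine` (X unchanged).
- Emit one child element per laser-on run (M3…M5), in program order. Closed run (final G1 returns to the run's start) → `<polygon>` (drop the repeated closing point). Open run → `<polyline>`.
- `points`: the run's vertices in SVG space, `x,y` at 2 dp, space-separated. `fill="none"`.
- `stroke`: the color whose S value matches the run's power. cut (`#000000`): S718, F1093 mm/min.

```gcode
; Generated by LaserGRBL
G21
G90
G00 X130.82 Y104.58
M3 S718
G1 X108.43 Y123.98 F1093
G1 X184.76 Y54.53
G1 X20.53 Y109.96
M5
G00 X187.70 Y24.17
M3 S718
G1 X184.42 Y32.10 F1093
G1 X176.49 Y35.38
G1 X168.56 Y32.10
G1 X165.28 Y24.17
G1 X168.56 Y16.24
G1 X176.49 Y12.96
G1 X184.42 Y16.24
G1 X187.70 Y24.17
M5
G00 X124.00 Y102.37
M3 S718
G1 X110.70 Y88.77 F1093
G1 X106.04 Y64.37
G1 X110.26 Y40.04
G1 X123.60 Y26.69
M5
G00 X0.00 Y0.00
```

Machine Y-up, SVG Y-down with viewBox height 138.80, so y_svg = 138.80 − y_machine; X carries over. Every run uses S718, so all elements get stroke `#000000` (cut).

Run 1: The run is open, so emit a `<polyline>` with points (Y-flipped): 130.82,34.22 108.43,14.82 184.76,84.27 20.53,28.84.

Run 2: The run returns to its start, so emit a `<polygon>` with points (Y-flipped): 187.70,114.63 184.42,106.70 176.49,103.42 168.56,106.70 165.28,114.63 168.56,122.56 176.49,125.84 184.42,122.56.

Run 3: The run is open, so emit a `<polyline>` with points (Y-flipped): 124.00,36.43 110.70,50.03 106.04,74.43 110.26,98.76 123.60,112.11.

<svg xmlns="http://www.w3.org/2000/svg" width="196.81mm" height="138.80mm" viewBox="0 0 196.81 138.80">
  <polyline points="130.82,34.22 108.43,14.82 184.76,84.27 20.53,28.84" fill="none" stroke="#000000"/>
  <polygon points="187.70,114.63 184.42,106.70 176.49,103.42 168.56,106.70 165.28,114.63 168.56,122.56 176.49,125.84 184.42,122.56" fill="none" stroke="#000000"/>
  <polyline points="124.00,36.43 110.70,50.03 106.04,74.43 110.26,98.76 123.60,112.11" fill="none" stroke="#000000"/>
</svg>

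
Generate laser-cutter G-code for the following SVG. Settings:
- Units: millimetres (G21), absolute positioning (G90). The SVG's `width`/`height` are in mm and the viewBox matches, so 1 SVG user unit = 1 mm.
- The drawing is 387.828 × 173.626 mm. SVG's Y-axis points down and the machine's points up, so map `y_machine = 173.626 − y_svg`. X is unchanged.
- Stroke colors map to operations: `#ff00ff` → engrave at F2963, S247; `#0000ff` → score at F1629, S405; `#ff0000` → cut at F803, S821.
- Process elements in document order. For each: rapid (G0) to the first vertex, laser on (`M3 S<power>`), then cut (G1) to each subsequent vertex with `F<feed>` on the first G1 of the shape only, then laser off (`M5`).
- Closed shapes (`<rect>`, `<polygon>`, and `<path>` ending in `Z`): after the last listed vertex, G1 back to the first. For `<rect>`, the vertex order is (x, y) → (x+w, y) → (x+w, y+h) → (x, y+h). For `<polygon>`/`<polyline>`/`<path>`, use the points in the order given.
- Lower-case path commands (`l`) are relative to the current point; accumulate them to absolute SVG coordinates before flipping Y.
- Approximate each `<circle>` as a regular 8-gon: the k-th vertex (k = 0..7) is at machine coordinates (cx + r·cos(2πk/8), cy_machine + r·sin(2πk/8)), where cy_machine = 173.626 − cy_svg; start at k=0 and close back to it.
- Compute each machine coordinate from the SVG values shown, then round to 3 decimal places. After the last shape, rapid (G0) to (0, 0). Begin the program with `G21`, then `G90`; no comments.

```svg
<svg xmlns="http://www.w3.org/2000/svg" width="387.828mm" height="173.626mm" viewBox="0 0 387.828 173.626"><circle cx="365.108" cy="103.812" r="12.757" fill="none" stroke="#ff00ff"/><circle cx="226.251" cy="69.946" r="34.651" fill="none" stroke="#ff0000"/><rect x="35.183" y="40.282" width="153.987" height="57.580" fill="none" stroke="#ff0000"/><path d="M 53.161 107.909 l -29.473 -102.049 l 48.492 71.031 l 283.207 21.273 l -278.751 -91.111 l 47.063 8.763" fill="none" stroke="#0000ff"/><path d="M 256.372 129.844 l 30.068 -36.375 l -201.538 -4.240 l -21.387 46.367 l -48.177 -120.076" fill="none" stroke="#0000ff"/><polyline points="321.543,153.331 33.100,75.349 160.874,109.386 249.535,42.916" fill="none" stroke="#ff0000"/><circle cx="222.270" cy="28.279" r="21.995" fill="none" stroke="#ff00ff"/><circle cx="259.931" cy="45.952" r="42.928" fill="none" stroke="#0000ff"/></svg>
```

G21
G90
G0 X377.865 Y69.814
M3 S247
G1 X374.129 Y78.835 F2963
G1 X365.108 Y82.571
G1 X356.087 Y78.835
G1 X352.351 Y69.814
G1 X356.087 Y60.793
G1 X365.108 Y57.057
G1 X374.129 Y60.793
G1 X377.865 Y69.814
M5
G0 X260.902 Y103.680
M3 S821
G1 X250.753 Y128.182 F803
G1 X226.251 Y138.331
G1 X201.749 Y128.182
G1 X191.600 Y103.680
G1 X201.749 Y79.178
G1 X226.251 Y69.029
G1 X250.753 Y79.178
G1 X260.902 Y103.680
M5
G0 X35.183 Y133.344
M3 S821
G1 X189.170 Y133.344 F803
G1 X189.170 Y75.764
G1 X35.183 Y75.764
G1 X35.183 Y133.344
M5
G0 X53.161 Y65.717
M3 S405
G1 X23.688 Y167.766 F1629
G1 X72.180 Y96.735
G1 X355.387 Y75.462
G1 X76.636 Y166.573
G1 X123.699 Y157.810
M5
G0 X256.372 Y43.782
M3 S405
G1 X286.440 Y80.157 F1629
G1 X84.902 Y84.397
G1 X63.515 Y38.030
G1 X15.338 Y158.106
M5
G0 X321.543 Y20.295
M3 S821
G1 X33.100 Y98.277 F803
G1 X160.874 Y64.240
G1 X249.535 Y130.710
M5
G0 X244.265 Y145.347
M3 S247
G1 X237.823 Y160.900 F2963
G1 X222.270 Y167.342
G1 X206.717 Y160.900
G1 X200.275 Y145.347
G1 X206.717 Y129.794
G1 X222.270 Y123.352
G1 X237.823 Y129.794
G1 X244.265 Y145.347
M5
G0 X302.859 Y127.674
M3 S405
G1 X290.286 Y158.029 F1629
G1 X259.931 Y170.602
G1 X229.576 Y158.029
G1 X217.003 Y127.674
G1 X229.576 Y97.319
G1 X259.931 Y84.746
G1 X290.286 Y97.319
G1 X302.859 Y127.674
M5
G0 X0.000 Y0.000

viewBox `0 0 387.828 173.626` with mm width/height → 1 unit = 1 mm. Flip: y_m = 173.626 − y_svg.

**Shape 1** — `<circle>` circle, stroke `#ff00ff` → engrave (S247, F2963). Machine vertices: (377.865,69.814) → (374.129,78.835) → (365.108,82.571) → (356.087,78.835) → (352.351,69.814) → (356.087,60.793) → (365.108,57.057) → (374.129,60.793) → (377.865,69.814). Closed: final G1 returns to the first vertex.

**Shape 2** — `<circle>` circle, stroke `#ff0000` → cut (S821, F803). Machine vertices: (260.902,103.680) → (250.753,128.182) → (226.251,138.331) → (201.749,128.182) → (191.600,103.680) → (201.749,79.178) → (226.251,69.029) → (250.753,79.178) → (260.902,103.680). Closed: final G1 returns to the first vertex.

**Shape 3** — `<rect>` rectangle, stroke `#ff0000` → cut (S821, F803). Machine vertices: (35.183,133.344) → (189.170,133.344) → (189.170,75.764) → (35.183,75.764) → (35.183,133.344). Closed: final G1 returns to the first vertex.

**Shape 4** — `<path>` open polyline, stroke `#0000ff` → score (S405, F1629). Machine vertices: (53.161,65.717) → (23.688,167.766) → (72.180,96.735) → (355.387,75.462) → (76.636,166.573) → (123.699,157.810). Open path.

**Shape 5** — `<path>` open polyline, stroke `#0000ff` → score (S405, F1629). Machine vertices: (256.372,43.782) → (286.440,80.157) → (84.902,84.397) → (63.515,38.030) → (15.338,158.106). Open path.

**Shape 6** — `<polyline>` open polyline, stroke `#ff0000` → cut (S821, F803). Machine vertices: (321.543,20.295) → (33.100,98.277) → (160.874,64.240) → (249.535,130.710). Open path.

**Shape 7** — `<circle>` circle, stroke `#ff00ff` → engrave (S247, F2963). Machine vertices: (244.265,145.347) → (237.823,160.900) → (222.270,167.342) → (206.717,160.900) → (200.275,145.347) → (206.717,129.794) → (222.270,123.352) → (237.823,129.794) → (244.265,145.347). Closed: final G1 returns to the first vertex.

**Shape 8** — `<circle>` circle, stroke `#0000ff` → score (S405, F1629). Machine vertices: (302.859,127.674) → (290.286,158.029) → (259.931,170.602) → (229.576,158.029) → (217.003,127.674) → (229.576,97.319) → (259.931,84.746) → (290.286,97.319) → (302.859,127.674). Closed: final G1 returns to the first vertex.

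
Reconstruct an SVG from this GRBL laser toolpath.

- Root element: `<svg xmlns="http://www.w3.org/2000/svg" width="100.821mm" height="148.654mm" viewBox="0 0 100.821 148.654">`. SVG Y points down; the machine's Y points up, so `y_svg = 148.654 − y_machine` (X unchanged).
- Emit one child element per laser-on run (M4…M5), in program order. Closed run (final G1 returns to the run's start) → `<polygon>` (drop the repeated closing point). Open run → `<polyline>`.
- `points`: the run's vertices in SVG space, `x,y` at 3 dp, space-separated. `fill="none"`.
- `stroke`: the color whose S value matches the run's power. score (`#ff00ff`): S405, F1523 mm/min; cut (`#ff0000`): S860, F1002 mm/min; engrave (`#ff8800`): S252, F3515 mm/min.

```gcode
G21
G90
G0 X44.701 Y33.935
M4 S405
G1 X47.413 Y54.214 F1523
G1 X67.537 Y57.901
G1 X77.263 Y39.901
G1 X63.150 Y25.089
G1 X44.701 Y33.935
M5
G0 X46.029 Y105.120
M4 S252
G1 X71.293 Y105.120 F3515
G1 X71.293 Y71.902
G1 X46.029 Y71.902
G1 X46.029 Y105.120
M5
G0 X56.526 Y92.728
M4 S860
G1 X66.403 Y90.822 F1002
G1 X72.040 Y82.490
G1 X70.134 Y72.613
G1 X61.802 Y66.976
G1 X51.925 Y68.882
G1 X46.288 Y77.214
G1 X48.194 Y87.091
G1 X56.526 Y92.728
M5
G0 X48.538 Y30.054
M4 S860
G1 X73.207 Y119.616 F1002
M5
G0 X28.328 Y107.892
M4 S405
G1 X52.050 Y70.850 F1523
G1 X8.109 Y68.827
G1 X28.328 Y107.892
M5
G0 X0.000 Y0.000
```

Each laser-on run becomes one SVG element. Flip Y back into SVG space with y_svg = 148.654 − y_machine.

Run 1: power S405 maps to stroke `#ff00ff` (score). The run returns to its start, so emit a `<polygon>` with points (Y-flipped): 44.701,114.719 47.413,94.440 67.537,90.753 77.263,108.753 63.150,123.565.

Run 2: the run's S252 means `#ff8800` (engrave). The run returns to its start, so emit a `<polygon>` with points (Y-flipped): 46.029,43.534 71.293,43.534 71.293,76.752 46.029,76.752.

Run 3: power S860 maps to stroke `#ff0000` (cut). The run returns to its start, so emit a `<polygon>` with points (Y-flipped): 56.526,55.926 66.403,57.832 72.040,66.164 70.134,76.041 61.802,81.678 51.925,79.772 46.288,71.440 48.194,61.563.

Run 4: power S860 maps to stroke `#ff0000` (cut). The run is open, so emit a `<polyline>` with points (Y-flipped): 48.538,118.600 73.207,29.038.

Run 5: the run's S405 means `#ff00ff` (score). The run returns to its start, so emit a `<polygon>` with points (Y-flipped): 28.328,40.762 52.050,77.804 8.109,79.827.

<svg xmlns="http://www.w3.org/2000/svg" width="100.821mm" height="148.654mm" viewBox="0 0 100.821 148.654">
  <polygon points="44.701,114.719 47.413,94.440 67.537,90.753 77.263,108.753 63.150,123.565" fill="none" stroke="#ff00ff"/>
  <polygon points="46.029,43.534 71.293,43.534 71.293,76.752 46.029,76.752" fill="none" stroke="#ff8800"/>
  <polygon points="56.526,55.926 66.403,57.832 72.040,66.164 70.134,76.041 61.802,81.678 51.925,79.772 46.288,71.440 48.194,61.563" fill="none" stroke="#ff0000"/>
  <polyline points="48.538,118.600 73.207,29.038" fill="none" stroke="#ff0000"/>
  <polygon points="28.328,40.762 52.050,77.804 8.109,79.827" fill="none" stroke="#ff00ff"/>
</svg>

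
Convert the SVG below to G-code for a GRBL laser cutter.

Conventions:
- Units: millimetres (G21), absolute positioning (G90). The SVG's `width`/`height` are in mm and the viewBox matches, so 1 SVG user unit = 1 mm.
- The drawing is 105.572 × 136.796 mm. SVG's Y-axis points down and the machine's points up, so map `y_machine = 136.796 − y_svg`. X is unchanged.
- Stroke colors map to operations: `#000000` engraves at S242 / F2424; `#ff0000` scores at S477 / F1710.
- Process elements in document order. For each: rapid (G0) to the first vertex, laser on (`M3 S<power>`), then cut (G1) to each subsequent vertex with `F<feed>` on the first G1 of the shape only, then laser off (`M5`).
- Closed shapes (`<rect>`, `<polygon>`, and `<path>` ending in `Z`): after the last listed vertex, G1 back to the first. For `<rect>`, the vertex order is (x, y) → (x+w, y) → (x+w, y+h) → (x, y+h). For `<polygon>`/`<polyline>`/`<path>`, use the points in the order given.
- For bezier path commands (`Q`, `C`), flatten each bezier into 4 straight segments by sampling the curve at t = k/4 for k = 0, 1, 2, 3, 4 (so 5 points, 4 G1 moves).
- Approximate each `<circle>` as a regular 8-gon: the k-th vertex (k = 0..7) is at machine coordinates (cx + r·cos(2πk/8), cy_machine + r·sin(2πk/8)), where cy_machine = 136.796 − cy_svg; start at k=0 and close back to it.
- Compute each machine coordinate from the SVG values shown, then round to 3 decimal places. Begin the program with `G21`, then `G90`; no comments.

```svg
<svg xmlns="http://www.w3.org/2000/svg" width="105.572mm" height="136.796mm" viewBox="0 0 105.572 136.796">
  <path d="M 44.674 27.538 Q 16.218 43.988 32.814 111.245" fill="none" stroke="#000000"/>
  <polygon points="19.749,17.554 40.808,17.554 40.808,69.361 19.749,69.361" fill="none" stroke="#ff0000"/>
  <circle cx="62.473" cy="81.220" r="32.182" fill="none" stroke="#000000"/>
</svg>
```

viewBox `0 0 105.572 136.796` with mm width/height → 1 unit = 1 mm. Flip: y_m = 136.796 − y_svg.

**Shape 1** — `<path>` quadratic bezier, stroke `#000000` → engrave (S242, F2424). Control points (SVG): P0=(44.674,27.538), P1=(16.218,43.988), P2=(32.814,111.245); sampled at t=k/4. Machine vertices: (44.674,109.258) → (33.262,97.858) → (27.481,80.106) → (27.332,56.004) → (32.814,25.551). Open path.

**Shape 2** — `<polygon>` rectangle, stroke `#ff0000` → score (S477, F1710). Machine vertices: (19.749,119.242) → (40.808,119.242) → (40.808,67.435) → (19.749,67.435) → (19.749,119.242). Closed: final G1 returns to the first vertex.

**Shape 3** — `<circle>` circle, stroke `#000000` → engrave (S242, F2424). Machine vertices: (94.655,55.576) → (85.229,78.332) → (62.473,87.758) → (39.717,78.332) → (30.291,55.576) → (39.717,32.820) → (62.473,23.394) → (85.229,32.820) → (94.655,55.576). Closed: final G1 returns to the first vertex.

G21
G90
G0 X44.674 Y109.258
M3 S242
G1 X33.262 Y97.858 F2424
G1 X27.481 Y80.106
G1 X27.332 Y56.004
G1 X32.814 Y25.551
M5
G0 X19.749 Y119.242
M3 S477
G1 X40.808 Y119.242 F1710
G1 X40.808 Y67.435
G1 X19.749 Y67.435
G1 X19.749 Y119.242
M5
G0 X94.655 Y55.576
M3 S242
G1 X85.229 Y78.332 F2424
G1 X62.473 Y87.758
G1 X39.717 Y78.332
G1 X30.291 Y55.576
G1 X39.717 Y32.820
G1 X62.473 Y23.394
G1 X85.229 Y32.820
G1 X94.655 Y55.576
M5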